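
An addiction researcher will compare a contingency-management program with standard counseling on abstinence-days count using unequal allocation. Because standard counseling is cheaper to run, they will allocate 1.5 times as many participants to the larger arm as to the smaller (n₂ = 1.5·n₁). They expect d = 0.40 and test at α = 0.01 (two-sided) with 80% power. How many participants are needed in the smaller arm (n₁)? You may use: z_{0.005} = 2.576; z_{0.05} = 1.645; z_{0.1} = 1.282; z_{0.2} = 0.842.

n₁ = 122

With allocation ratio k = n₂/n₁ = 1.5, Var(x̄₁−x̄₂) = σ²(1/n₁ + 1/(k·n₁)) = σ²·(k+1)/(k·n₁).
So n₁ = (1 + 1/k)·((z_{α/2} + z_β)/d)² = 1.667 × (3.418/0.40)².
n₁ = 1.667 × 73.02 = 121.7.
Round up: n₁ = 122, giving n₂ = 1.5 × 122 = 183.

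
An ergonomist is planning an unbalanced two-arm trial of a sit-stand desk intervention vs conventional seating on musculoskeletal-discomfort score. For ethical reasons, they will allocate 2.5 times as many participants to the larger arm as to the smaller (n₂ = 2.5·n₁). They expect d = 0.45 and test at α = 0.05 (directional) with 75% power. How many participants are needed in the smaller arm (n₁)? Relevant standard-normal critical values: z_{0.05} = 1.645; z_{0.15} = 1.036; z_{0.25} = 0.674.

n₁ = 38

With allocation ratio k = n₂/n₁ = 2.5, Var(x̄₁−x̄₂) = σ²(1/n₁ + 1/(k·n₁)) = σ²·(k+1)/(k·n₁).
So n₁ = (1 + 1/k)·((z_{α} + z_β)/d)² = 1.400 × (2.319/0.45)².
n₁ = 1.400 × 26.56 = 37.2.
Round up: n₁ = 38, giving n₂ = 2.5 × 38 = 95.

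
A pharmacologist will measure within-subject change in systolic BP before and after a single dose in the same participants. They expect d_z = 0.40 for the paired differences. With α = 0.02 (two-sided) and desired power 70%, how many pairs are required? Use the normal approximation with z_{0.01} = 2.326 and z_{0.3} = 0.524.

For a paired (one-sample on differences) test: n = ((z_{α/2} + z_β) / d)².
z_{α/2} + z_β = 2.326 + 0.524 = 2.850.
n = (2.850 / 0.40)² = 7.125² = 50.77.
Round up.

n = 51 pairs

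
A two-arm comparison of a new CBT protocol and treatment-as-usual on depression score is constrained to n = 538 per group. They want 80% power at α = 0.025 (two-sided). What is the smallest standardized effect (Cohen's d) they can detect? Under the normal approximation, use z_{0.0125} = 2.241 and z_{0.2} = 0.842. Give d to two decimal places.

d_min ≈ 0.19

For two independent groups of n = 538 each: d_min = (z_{α/2} + z_β)·√(2/n).
z-sum = 2.241 + 0.842 = 3.083.
d_min = 3.083 × √(2/538) = 3.083 × 0.0610 = 0.188.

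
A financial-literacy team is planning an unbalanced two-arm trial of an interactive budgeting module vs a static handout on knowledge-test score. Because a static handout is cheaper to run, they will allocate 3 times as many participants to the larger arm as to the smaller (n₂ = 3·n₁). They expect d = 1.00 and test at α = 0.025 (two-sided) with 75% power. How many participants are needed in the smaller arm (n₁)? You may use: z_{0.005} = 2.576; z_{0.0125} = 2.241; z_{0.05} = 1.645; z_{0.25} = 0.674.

n₁ = 12

With allocation ratio k = n₂/n₁ = 3, Var(x̄₁−x̄₂) = σ²(1/n₁ + 1/(k·n₁)) = σ²·(k+1)/(k·n₁).
So n₁ = (1 + 1/k)·((z_{α/2} + z_β)/d)² = 1.333 × (2.915/1.00)².
n₁ = 1.333 × 8.50 = 11.3.
Round up: n₁ = 12, giving n₂ = 3 × 12 = 36.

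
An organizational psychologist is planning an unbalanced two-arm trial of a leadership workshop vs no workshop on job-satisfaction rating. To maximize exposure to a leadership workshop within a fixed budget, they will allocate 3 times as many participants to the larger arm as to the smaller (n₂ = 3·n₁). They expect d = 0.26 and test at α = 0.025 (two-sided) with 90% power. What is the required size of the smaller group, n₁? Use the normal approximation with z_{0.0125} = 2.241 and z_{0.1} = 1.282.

With allocation ratio k = n₂/n₁ = 3, Var(x̄₁−x̄₂) = σ²(1/n₁ + 1/(k·n₁)) = σ²·(k+1)/(k·n₁).
So n₁ = (1 + 1/k)·((z_{α/2} + z_β)/d)² = 1.333 × (3.523/0.26)².
n₁ = 1.333 × 183.60 = 244.8.
Round up: n₁ = 245, giving n₂ = 3 × 245 = 735.

n₁ = 245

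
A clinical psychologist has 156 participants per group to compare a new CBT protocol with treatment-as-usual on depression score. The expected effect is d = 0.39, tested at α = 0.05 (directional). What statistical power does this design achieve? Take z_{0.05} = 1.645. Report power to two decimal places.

For two equal groups, power = Φ(d·√(n/2) − z_{α}).
d·√(n/2) = 0.39 × √(156/2) = 0.39 × 8.832 = 3.444.
z_β = 3.444 − 1.645 = 1.799.
Power = Φ(1.799) = 0.964.

power ≈ 0.96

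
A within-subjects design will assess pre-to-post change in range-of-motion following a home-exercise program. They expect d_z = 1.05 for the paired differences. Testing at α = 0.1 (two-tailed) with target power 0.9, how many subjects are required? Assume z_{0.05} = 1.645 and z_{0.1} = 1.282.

n = 8 pairs

For a paired (one-sample on differences) test: n = ((z_{α/2} + z_β) / d)².
z_{α/2} + z_β = 1.645 + 1.282 = 2.927.
n = (2.927 / 1.05)² = 2.788² = 7.77.
Round up.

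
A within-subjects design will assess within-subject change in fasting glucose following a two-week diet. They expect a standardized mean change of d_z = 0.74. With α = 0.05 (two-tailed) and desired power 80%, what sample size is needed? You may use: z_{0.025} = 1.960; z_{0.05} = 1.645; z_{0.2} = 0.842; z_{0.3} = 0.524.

For a paired (one-sample on differences) test: n = ((z_{α/2} + z_β) / d)².
z_{α/2} + z_β = 1.960 + 0.842 = 2.802.
n = (2.802 / 0.74)² = 3.786² = 14.34.
Round up.

n = 15 pairs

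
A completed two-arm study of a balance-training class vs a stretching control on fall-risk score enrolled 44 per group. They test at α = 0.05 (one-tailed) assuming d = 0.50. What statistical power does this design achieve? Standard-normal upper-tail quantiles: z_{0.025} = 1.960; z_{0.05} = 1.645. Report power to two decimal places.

power ≈ 0.76

For two equal groups, power = Φ(d·√(n/2) − z_{α}).
d·√(n/2) = 0.50 × √(44/2) = 0.50 × 4.690 = 2.345.
z_β = 2.345 − 1.645 = 0.700.
Power = Φ(0.700) = 0.758.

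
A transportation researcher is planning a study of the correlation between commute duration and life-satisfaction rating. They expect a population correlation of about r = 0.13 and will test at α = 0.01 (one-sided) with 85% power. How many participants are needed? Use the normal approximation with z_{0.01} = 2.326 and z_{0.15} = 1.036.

Fisher's z: C = ½·ln((1+r)/(1−r)) = ½·ln(1.2989) = 0.1307.
n = ((z_{α} + z_β)/C)² + 3.
(2.326 + 1.036) / 0.1307 = 3.362 / 0.1307 = 25.723.
n = 25.723² + 3 = 661.67 + 3 = 664.7.
Round up.

n = 665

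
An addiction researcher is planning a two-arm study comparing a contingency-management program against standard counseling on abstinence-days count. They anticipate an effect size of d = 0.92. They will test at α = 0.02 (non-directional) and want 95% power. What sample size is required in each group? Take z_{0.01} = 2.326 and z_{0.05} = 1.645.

For two independent groups with equal n: n = 2·((z_{α/2} + z_β) / d)².
z_{α/2} + z_β = 2.326 + 1.645 = 3.971.
n = 2 × (3.971 / 0.92)² = 2 × 4.316² = 2 × 18.63 = 37.3.
Round up to the next whole participant.

n = 38 per group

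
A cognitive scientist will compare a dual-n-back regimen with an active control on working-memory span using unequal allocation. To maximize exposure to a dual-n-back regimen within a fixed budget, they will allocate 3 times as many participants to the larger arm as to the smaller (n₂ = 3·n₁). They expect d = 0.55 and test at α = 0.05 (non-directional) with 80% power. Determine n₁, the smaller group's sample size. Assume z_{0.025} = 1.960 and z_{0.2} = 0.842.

n₁ = 35

With allocation ratio k = n₂/n₁ = 3, Var(x̄₁−x̄₂) = σ²(1/n₁ + 1/(k·n₁)) = σ²·(k+1)/(k·n₁).
So n₁ = (1 + 1/k)·((z_{α/2} + z_β)/d)² = 1.333 × (2.802/0.55)².
n₁ = 1.333 × 25.95 = 34.6.
Round up: n₁ = 35, giving n₂ = 3 × 35 = 105.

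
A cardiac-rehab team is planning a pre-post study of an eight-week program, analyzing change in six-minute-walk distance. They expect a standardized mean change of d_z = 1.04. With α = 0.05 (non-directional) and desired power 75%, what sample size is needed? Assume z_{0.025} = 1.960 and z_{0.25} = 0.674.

For a paired (one-sample on differences) test: n = ((z_{α/2} + z_β) / d)².
z_{α/2} + z_β = 1.960 + 0.674 = 2.634.
n = (2.634 / 1.04)² = 2.533² = 6.41.
Round up.

n = 7 pairs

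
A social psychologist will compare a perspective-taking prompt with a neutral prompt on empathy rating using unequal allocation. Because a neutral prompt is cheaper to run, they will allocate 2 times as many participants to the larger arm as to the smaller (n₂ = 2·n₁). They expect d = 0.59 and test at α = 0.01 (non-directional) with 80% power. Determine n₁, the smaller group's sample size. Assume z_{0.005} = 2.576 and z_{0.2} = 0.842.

With allocation ratio k = n₂/n₁ = 2, Var(x̄₁−x̄₂) = σ²(1/n₁ + 1/(k·n₁)) = σ²·(k+1)/(k·n₁).
So n₁ = (1 + 1/k)·((z_{α/2} + z_β)/d)² = 1.500 × (3.418/0.59)².
n₁ = 1.500 × 33.56 = 50.3.
Round up: n₁ = 51, giving n₂ = 2 × 51 = 102.

n₁ = 51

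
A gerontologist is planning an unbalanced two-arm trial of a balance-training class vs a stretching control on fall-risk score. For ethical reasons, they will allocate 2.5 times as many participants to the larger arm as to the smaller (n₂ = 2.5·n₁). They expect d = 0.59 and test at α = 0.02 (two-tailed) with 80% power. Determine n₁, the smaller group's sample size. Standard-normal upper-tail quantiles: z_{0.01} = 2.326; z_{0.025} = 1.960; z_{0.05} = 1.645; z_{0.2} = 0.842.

With allocation ratio k = n₂/n₁ = 2.5, Var(x̄₁−x̄₂) = σ²(1/n₁ + 1/(k·n₁)) = σ²·(k+1)/(k·n₁).
So n₁ = (1 + 1/k)·((z_{α/2} + z_β)/d)² = 1.400 × (3.168/0.59)².
n₁ = 1.400 × 28.83 = 40.4.
Round up: n₁ = 41, giving n₂ = ⌈2.5 × 41⌉ = ⌈102.5⌉ = 103.

n₁ = 41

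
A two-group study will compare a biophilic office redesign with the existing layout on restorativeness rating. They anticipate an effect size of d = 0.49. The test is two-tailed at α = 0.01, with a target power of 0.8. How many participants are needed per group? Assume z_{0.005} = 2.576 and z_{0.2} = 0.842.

n = 98 per group

For two independent groups with equal n: n = 2·((z_{α/2} + z_β) / d)².
z_{α/2} + z_β = 2.576 + 0.842 = 3.418.
n = 2 × (3.418 / 0.49)² = 2 × 6.976² = 2 × 48.66 = 97.3.
Round up to the next whole participant.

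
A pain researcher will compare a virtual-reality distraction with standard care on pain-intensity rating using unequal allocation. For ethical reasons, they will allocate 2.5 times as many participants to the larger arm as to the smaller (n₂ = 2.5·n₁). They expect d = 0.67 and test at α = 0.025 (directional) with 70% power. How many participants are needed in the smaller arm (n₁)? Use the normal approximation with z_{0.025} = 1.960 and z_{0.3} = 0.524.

With allocation ratio k = n₂/n₁ = 2.5, Var(x̄₁−x̄₂) = σ²(1/n₁ + 1/(k·n₁)) = σ²·(k+1)/(k·n₁).
So n₁ = (1 + 1/k)·((z_{α} + z_β)/d)² = 1.400 × (2.484/0.67)².
n₁ = 1.400 × 13.75 = 19.2.
Round up: n₁ = 20, giving n₂ = 2.5 × 20 = 50.

n₁ = 20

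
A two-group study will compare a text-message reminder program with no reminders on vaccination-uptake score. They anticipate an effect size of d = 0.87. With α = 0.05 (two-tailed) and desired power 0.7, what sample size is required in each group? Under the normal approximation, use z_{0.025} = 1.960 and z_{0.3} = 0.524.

For two independent groups with equal n: n = 2·((z_{α/2} + z_β) / d)².
z_{α/2} + z_β = 1.960 + 0.524 = 2.484.
n = 2 × (2.484 / 0.87)² = 2 × 2.855² = 2 × 8.15 = 16.3.
Round up to the next whole participant.

n = 17 per group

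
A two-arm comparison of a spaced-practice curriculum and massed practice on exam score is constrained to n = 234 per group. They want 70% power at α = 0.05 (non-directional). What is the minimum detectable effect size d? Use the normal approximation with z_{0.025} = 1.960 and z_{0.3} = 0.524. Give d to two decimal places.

For two independent groups of n = 234 each: d_min = (z_{α/2} + z_β)·√(2/n).
z-sum = 1.960 + 0.524 = 2.484.
d_min = 2.484 × √(2/234) = 2.484 × 0.0925 = 0.230.

d_min ≈ 0.23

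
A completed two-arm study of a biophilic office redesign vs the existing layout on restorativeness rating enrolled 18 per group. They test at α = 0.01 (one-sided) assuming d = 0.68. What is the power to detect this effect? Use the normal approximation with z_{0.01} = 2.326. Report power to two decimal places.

For two equal groups, power = Φ(d·√(n/2) − z_{α}).
d·√(n/2) = 0.68 × √(18/2) = 0.68 × 3.000 = 2.040.
z_β = 2.040 − 2.326 = -0.286.
Power = Φ(-0.286) = 0.387.

power ≈ 0.39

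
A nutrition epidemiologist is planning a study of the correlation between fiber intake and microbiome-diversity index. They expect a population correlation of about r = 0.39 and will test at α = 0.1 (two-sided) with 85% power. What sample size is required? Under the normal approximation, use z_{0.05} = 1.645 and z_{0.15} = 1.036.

n = 46

Fisher's z: C = ½·ln((1+r)/(1−r)) = ½·ln(2.2787) = 0.4118.
n = ((z_{α/2} + z_β)/C)² + 3.
(1.645 + 1.036) / 0.4118 = 2.681 / 0.4118 = 6.510.
n = 6.510² + 3 = 42.39 + 3 = 45.4.
Round up.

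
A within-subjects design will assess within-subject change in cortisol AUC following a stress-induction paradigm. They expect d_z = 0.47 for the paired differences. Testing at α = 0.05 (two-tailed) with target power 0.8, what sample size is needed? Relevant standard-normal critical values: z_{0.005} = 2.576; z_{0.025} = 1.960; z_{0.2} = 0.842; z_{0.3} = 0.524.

n = 36 pairs

For a paired (one-sample on differences) test: n = ((z_{α/2} + z_β) / d)².
z_{α/2} + z_β = 1.960 + 0.842 = 2.802.
n = (2.802 / 0.47)² = 5.962² = 35.54.
Round up.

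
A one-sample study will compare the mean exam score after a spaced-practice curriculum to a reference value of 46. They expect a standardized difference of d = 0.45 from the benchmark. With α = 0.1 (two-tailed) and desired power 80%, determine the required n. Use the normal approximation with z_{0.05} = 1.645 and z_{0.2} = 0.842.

n = 31

For a one-sample test: n = ((z_{α/2} + z_β) / d)².
z_{α/2} + z_β = 1.645 + 0.842 = 2.487.
n = (2.487 / 0.45)² = 5.527² = 30.54.
Round up.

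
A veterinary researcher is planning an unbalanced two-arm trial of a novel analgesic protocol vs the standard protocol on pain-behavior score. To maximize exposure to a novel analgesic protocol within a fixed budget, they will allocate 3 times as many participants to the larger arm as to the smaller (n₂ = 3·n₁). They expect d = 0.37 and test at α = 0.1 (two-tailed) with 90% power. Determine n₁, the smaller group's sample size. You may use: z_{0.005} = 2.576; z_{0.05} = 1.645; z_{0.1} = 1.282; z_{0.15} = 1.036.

n₁ = 84

With allocation ratio k = n₂/n₁ = 3, Var(x̄₁−x̄₂) = σ²(1/n₁ + 1/(k·n₁)) = σ²·(k+1)/(k·n₁).
So n₁ = (1 + 1/k)·((z_{α/2} + z_β)/d)² = 1.333 × (2.927/0.37)².
n₁ = 1.333 × 62.58 = 83.4.
Round up: n₁ = 84, giving n₂ = 3 × 84 = 252.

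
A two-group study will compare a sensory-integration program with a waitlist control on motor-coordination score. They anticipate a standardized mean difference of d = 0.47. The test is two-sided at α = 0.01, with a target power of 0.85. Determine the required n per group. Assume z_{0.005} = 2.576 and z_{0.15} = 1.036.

n = 119 per group

For two independent groups with equal n: n = 2·((z_{α/2} + z_β) / d)².
z_{α/2} + z_β = 2.576 + 1.036 = 3.612.
n = 2 × (3.612 / 0.47)² = 2 × 7.685² = 2 × 59.06 = 118.1.
Round up to the next whole participant.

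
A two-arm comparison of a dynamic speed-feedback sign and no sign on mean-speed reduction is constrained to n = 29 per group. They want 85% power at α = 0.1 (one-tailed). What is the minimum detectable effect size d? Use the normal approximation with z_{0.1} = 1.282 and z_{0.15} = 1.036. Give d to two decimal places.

d_min ≈ 0.61

For two independent groups of n = 29 each: d_min = (z_{α} + z_β)·√(2/n).
z-sum = 1.282 + 1.036 = 2.318.
d_min = 2.318 × √(2/29) = 2.318 × 0.2626 = 0.609.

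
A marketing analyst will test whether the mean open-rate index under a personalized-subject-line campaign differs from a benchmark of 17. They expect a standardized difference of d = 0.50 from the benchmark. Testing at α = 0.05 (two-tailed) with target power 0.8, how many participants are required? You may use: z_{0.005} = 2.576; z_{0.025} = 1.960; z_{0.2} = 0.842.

n = 32

For a one-sample test: n = ((z_{α/2} + z_β) / d)².
z_{α/2} + z_β = 1.960 + 0.842 = 2.802.
n = (2.802 / 0.50)² = 5.604² = 31.40.
Round up.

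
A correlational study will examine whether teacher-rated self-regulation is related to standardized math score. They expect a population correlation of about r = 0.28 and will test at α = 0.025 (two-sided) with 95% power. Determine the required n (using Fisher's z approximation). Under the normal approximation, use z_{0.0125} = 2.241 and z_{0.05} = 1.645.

Fisher's z: C = ½·ln((1+r)/(1−r)) = ½·ln(1.7778) = 0.2877.
n = ((z_{α/2} + z_β)/C)² + 3.
(2.241 + 1.645) / 0.2877 = 3.886 / 0.2877 = 13.507.
n = 13.507² + 3 = 182.44 + 3 = 185.4.
Round up.

n = 186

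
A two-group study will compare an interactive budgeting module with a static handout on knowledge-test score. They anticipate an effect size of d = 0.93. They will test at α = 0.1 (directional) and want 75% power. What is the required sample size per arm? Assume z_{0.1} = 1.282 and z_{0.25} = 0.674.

For two independent groups with equal n: n = 2·((z_{α} + z_β) / d)².
z_{α} + z_β = 1.282 + 0.674 = 1.956.
n = 2 × (1.956 / 0.93)² = 2 × 2.103² = 2 × 4.42 = 8.8.
Round up to the next whole participant.

n = 9 per group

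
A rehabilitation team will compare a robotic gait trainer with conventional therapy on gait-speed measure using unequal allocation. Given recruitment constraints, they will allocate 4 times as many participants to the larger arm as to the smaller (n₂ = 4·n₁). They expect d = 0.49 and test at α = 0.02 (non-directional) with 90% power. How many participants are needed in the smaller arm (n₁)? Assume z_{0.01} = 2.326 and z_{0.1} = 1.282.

n₁ = 68

With allocation ratio k = n₂/n₁ = 4, Var(x̄₁−x̄₂) = σ²(1/n₁ + 1/(k·n₁)) = σ²·(k+1)/(k·n₁).
So n₁ = (1 + 1/k)·((z_{α/2} + z_β)/d)² = 1.250 × (3.608/0.49)².
n₁ = 1.250 × 54.22 = 67.8.
Round up: n₁ = 68, giving n₂ = 4 × 68 = 272.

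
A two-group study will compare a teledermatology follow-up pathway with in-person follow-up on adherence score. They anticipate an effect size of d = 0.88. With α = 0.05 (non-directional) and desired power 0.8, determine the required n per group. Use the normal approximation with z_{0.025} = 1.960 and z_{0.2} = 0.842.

n = 21 per group

For two independent groups with equal n: n = 2·((z_{α/2} + z_β) / d)².
z_{α/2} + z_β = 1.960 + 0.842 = 2.802.
n = 2 × (2.802 / 0.88)² = 2 × 3.184² = 2 × 10.14 = 20.3.
Round up to the next whole participant.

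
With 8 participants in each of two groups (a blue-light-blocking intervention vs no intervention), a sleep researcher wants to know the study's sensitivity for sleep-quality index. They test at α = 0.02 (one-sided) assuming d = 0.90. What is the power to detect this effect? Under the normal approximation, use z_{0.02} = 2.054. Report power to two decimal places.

power ≈ 0.40

For two equal groups, power = Φ(d·√(n/2) − z_{α}).
d·√(n/2) = 0.90 × √(8/2) = 0.90 × 2.000 = 1.800.
z_β = 1.800 − 2.054 = -0.254.
Power = Φ(-0.254) = 0.400.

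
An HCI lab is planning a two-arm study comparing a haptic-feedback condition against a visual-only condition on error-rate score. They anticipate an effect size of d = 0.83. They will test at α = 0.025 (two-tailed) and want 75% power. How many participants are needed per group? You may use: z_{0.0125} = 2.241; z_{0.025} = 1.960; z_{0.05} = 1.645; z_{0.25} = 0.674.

For two independent groups with equal n: n = 2·((z_{α/2} + z_β) / d)².
z_{α/2} + z_β = 2.241 + 0.674 = 2.915.
n = 2 × (2.915 / 0.83)² = 2 × 3.512² = 2 × 12.33 = 24.7.
Round up to the next whole participant.

n = 25 per group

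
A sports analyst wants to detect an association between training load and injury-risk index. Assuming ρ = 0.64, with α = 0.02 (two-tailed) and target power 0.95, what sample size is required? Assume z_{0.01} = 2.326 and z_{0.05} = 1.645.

n = 31

Fisher's z: C = ½·ln((1+r)/(1−r)) = ½·ln(4.5556) = 0.7582.
n = ((z_{α/2} + z_β)/C)² + 3.
(2.326 + 1.645) / 0.7582 = 3.971 / 0.7582 = 5.237.
n = 5.237² + 3 = 27.43 + 3 = 30.4.
Round up.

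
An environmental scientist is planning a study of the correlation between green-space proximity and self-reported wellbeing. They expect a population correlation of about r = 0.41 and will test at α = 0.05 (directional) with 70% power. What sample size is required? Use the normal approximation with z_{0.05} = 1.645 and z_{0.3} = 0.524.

Fisher's z: C = ½·ln((1+r)/(1−r)) = ½·ln(2.3898) = 0.4356.
n = ((z_{α} + z_β)/C)² + 3.
(1.645 + 0.524) / 0.4356 = 2.169 / 0.4356 = 4.979.
n = 4.979² + 3 = 24.79 + 3 = 27.8.
Round up.

n = 28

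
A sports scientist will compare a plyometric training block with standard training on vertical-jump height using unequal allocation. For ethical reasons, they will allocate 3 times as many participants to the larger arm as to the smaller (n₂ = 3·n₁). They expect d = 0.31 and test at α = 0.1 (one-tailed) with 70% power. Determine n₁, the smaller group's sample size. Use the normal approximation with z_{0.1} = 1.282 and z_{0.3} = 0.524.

n₁ = 46

With allocation ratio k = n₂/n₁ = 3, Var(x̄₁−x̄₂) = σ²(1/n₁ + 1/(k·n₁)) = σ²·(k+1)/(k·n₁).
So n₁ = (1 + 1/k)·((z_{α} + z_β)/d)² = 1.333 × (1.806/0.31)².
n₁ = 1.333 × 33.94 = 45.3.
Round up: n₁ = 46, giving n₂ = 3 × 46 = 138.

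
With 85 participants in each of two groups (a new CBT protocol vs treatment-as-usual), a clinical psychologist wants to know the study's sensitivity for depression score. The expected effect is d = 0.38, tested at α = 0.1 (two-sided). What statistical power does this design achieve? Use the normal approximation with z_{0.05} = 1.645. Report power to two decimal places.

For two equal groups, power = Φ(d·√(n/2) − z_{α/2}).
d·√(n/2) = 0.38 × √(85/2) = 0.38 × 6.519 = 2.477.
z_β = 2.477 − 1.645 = 0.832.
Power = Φ(0.832) = 0.797.

power ≈ 0.80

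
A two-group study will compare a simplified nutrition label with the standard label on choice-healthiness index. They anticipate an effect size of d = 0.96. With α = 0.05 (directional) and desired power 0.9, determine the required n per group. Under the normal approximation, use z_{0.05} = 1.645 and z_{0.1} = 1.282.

n = 19 per group

For two independent groups with equal n: n = 2·((z_{α} + z_β) / d)².
z_{α} + z_β = 1.645 + 1.282 = 2.927.
n = 2 × (2.927 / 0.96)² = 2 × 3.049² = 2 × 9.30 = 18.6.
Round up to the next whole participant.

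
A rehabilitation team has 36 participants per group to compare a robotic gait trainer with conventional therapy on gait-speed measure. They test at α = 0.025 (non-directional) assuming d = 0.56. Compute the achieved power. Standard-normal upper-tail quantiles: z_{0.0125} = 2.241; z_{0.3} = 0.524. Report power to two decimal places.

For two equal groups, power = Φ(d·√(n/2) − z_{α/2}).
d·√(n/2) = 0.56 × √(36/2) = 0.56 × 4.243 = 2.376.
z_β = 2.376 − 2.241 = 0.135.
Power = Φ(0.135) = 0.554.

power ≈ 0.55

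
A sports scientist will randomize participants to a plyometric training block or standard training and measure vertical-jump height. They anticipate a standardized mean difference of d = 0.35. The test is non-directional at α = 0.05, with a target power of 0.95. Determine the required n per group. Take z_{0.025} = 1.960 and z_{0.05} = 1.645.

For two independent groups with equal n: n = 2·((z_{α/2} + z_β) / d)².
z_{α/2} + z_β = 1.960 + 1.645 = 3.605.
n = 2 × (3.605 / 0.35)² = 2 × 10.300² = 2 × 106.09 = 212.2.
Round up to the next whole participant.

n = 213 per group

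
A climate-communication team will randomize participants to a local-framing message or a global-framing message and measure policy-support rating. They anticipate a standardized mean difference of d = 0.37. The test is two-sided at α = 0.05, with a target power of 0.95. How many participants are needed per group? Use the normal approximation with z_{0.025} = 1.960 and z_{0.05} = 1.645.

n = 190 per group

For two independent groups with equal n: n = 2·((z_{α/2} + z_β) / d)².
z_{α/2} + z_β = 1.960 + 1.645 = 3.605.
n = 2 × (3.605 / 0.37)² = 2 × 9.743² = 2 × 94.93 = 189.9.
Round up to the next whole participant.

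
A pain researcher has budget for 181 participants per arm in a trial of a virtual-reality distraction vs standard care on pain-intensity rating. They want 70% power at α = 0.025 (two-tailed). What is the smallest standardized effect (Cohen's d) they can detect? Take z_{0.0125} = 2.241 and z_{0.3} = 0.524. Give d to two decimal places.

For two independent groups of n = 181 each: d_min = (z_{α/2} + z_β)·√(2/n).
z-sum = 2.241 + 0.524 = 2.765.
d_min = 2.765 × √(2/181) = 2.765 × 0.1051 = 0.291.

d_min ≈ 0.29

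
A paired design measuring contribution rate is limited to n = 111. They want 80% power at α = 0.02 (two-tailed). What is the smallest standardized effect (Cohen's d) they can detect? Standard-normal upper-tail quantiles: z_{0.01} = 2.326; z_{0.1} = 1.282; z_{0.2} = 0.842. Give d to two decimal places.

d_min ≈ 0.30

For a single sample (or paired design) of n = 111: d_min = (z_{α/2} + z_β)/√n.
z-sum = 2.326 + 0.842 = 3.168.
d_min = 3.168 / √111 = 3.168 / 10.536 = 0.301.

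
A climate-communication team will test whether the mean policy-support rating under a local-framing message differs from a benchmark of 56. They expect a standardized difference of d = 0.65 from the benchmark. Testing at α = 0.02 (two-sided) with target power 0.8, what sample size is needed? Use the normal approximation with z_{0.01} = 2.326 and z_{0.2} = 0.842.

n = 24

For a one-sample test: n = ((z_{α/2} + z_β) / d)².
z_{α/2} + z_β = 2.326 + 0.842 = 3.168.
n = (3.168 / 0.65)² = 4.874² = 23.75.
Round up.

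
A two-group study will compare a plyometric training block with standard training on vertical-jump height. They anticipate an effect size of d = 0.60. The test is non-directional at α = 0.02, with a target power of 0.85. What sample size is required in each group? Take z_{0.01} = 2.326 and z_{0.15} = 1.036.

n = 63 per group

For two independent groups with equal n: n = 2·((z_{α/2} + z_β) / d)².
z_{α/2} + z_β = 2.326 + 1.036 = 3.362.
n = 2 × (3.362 / 0.60)² = 2 × 5.603² = 2 × 31.40 = 62.8.
Round up to the next whole participant.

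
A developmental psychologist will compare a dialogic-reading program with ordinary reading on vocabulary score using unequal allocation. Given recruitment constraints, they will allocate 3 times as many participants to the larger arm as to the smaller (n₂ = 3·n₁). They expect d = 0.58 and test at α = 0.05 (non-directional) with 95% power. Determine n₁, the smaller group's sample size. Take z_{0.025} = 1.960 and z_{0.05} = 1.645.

n₁ = 52

With allocation ratio k = n₂/n₁ = 3, Var(x̄₁−x̄₂) = σ²(1/n₁ + 1/(k·n₁)) = σ²·(k+1)/(k·n₁).
So n₁ = (1 + 1/k)·((z_{α/2} + z_β)/d)² = 1.333 × (3.605/0.58)².
n₁ = 1.333 × 38.63 = 51.5.
Round up: n₁ = 52, giving n₂ = 3 × 52 = 156.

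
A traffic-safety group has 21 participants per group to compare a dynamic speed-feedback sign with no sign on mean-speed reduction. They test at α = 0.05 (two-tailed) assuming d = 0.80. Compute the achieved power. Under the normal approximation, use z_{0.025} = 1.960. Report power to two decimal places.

power ≈ 0.74

For two equal groups, power = Φ(d·√(n/2) − z_{α/2}).
d·√(n/2) = 0.80 × √(21/2) = 0.80 × 3.240 = 2.592.
z_β = 2.592 − 1.960 = 0.632.
Power = Φ(0.632) = 0.736.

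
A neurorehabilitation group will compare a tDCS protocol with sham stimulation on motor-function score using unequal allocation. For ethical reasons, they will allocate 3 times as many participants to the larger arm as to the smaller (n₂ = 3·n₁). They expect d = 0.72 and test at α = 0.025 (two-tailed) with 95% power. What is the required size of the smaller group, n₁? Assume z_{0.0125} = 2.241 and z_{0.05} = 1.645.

n₁ = 39

With allocation ratio k = n₂/n₁ = 3, Var(x̄₁−x̄₂) = σ²(1/n₁ + 1/(k·n₁)) = σ²·(k+1)/(k·n₁).
So n₁ = (1 + 1/k)·((z_{α/2} + z_β)/d)² = 1.333 × (3.886/0.72)².
n₁ = 1.333 × 29.13 = 38.8.
Round up: n₁ = 39, giving n₂ = 3 × 39 = 117.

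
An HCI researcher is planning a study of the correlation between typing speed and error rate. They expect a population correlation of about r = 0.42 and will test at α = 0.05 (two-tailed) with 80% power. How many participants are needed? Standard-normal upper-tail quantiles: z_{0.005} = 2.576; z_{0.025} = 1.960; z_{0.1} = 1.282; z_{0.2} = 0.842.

Fisher's z: C = ½·ln((1+r)/(1−r)) = ½·ln(2.4483) = 0.4477.
n = ((z_{α/2} + z_β)/C)² + 3.
(1.960 + 0.842) / 0.4477 = 2.802 / 0.4477 = 6.259.
n = 6.259² + 3 = 39.17 + 3 = 42.2.
Round up.

n = 43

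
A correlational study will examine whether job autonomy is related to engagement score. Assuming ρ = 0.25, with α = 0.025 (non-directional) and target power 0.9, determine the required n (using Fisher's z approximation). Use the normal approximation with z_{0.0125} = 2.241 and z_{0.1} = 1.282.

n = 194

Fisher's z: C = ½·ln((1+r)/(1−r)) = ½·ln(1.6667) = 0.2554.
n = ((z_{α/2} + z_β)/C)² + 3.
(2.241 + 1.282) / 0.2554 = 3.523 / 0.2554 = 13.794.
n = 13.794² + 3 = 190.28 + 3 = 193.3.
Round up.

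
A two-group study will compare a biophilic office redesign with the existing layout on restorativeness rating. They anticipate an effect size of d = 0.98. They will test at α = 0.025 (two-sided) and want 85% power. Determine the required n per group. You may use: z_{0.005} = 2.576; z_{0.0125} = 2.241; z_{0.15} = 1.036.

n = 23 per group

For two independent groups with equal n: n = 2·((z_{α/2} + z_β) / d)².
z_{α/2} + z_β = 2.241 + 1.036 = 3.277.
n = 2 × (3.277 / 0.98)² = 2 × 3.344² = 2 × 11.18 = 22.4.
Round up to the next whole participant.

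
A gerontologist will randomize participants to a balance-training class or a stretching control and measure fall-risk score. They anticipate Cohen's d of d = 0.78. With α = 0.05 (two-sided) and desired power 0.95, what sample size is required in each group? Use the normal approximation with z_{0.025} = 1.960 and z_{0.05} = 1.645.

n = 43 per group

For two independent groups with equal n: n = 2·((z_{α/2} + z_β) / d)².
z_{α/2} + z_β = 1.960 + 1.645 = 3.605.
n = 2 × (3.605 / 0.78)² = 2 × 4.622² = 2 × 21.36 = 42.7.
Round up to the next whole participant.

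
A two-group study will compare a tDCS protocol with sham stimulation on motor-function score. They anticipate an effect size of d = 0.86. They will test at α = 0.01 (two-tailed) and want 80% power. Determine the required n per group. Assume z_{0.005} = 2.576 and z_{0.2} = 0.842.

For two independent groups with equal n: n = 2·((z_{α/2} + z_β) / d)².
z_{α/2} + z_β = 2.576 + 0.842 = 3.418.
n = 2 × (3.418 / 0.86)² = 2 × 3.974² = 2 × 15.80 = 31.6.
Round up to the next whole participant.

n = 32 per group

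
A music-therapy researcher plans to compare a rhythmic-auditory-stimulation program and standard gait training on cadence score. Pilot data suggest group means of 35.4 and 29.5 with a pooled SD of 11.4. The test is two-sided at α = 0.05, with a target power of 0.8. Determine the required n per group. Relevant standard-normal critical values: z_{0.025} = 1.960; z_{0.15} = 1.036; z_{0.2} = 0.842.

n = 59 per group

Cohen's d = |M₁ − M₂| / SD_pooled = |35.4 − 29.5| / 11.4 = 5.9 / 11.4 = 0.518.
For two independent groups with equal n: n = 2·((z_{α/2} + z_β) / d)².
z_{α/2} + z_β = 1.960 + 0.842 = 2.802.
n = 2 × (2.802 / 0.518)² = 2 × 5.409² = 2 × 29.26 = 58.5.
Round up to the next whole participant.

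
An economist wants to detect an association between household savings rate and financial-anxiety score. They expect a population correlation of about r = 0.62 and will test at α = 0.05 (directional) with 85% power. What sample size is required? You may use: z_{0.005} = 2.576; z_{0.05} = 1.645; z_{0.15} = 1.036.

n = 17

Fisher's z: C = ½·ln((1+r)/(1−r)) = ½·ln(4.2632) = 0.7250.
n = ((z_{α} + z_β)/C)² + 3.
(1.645 + 1.036) / 0.7250 = 2.681 / 0.7250 = 3.698.
n = 3.698² + 3 = 13.67 + 3 = 16.7.
Round up.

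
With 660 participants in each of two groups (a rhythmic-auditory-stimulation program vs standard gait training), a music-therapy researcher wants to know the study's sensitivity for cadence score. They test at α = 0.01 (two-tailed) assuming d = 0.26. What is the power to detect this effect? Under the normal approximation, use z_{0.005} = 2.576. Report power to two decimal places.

power ≈ 0.98

For two equal groups, power = Φ(d·√(n/2) − z_{α/2}).
d·√(n/2) = 0.26 × √(660/2) = 0.26 × 18.166 = 4.723.
z_β = 4.723 − 2.576 = 2.147.
Power = Φ(2.147) = 0.984.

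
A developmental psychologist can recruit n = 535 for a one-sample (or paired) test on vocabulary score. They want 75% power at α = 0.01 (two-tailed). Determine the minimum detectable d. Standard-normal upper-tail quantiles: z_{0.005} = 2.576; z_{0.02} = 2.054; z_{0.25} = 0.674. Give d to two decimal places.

d_min ≈ 0.14

For a single sample (or paired design) of n = 535: d_min = (z_{α/2} + z_β)/√n.
z-sum = 2.576 + 0.674 = 3.250.
d_min = 3.250 / √535 = 3.250 / 23.130 = 0.141.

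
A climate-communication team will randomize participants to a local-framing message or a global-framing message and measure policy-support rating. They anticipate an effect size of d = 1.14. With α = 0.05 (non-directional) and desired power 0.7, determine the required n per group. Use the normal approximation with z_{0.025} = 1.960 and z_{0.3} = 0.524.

For two independent groups with equal n: n = 2·((z_{α/2} + z_β) / d)².
z_{α/2} + z_β = 1.960 + 0.524 = 2.484.
n = 2 × (2.484 / 1.14)² = 2 × 2.179² = 2 × 4.75 = 9.5.
Round up to the next whole participant.

n = 10 per group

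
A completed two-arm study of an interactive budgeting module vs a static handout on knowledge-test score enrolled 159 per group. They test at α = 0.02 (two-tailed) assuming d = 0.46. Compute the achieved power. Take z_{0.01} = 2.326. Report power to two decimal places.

For two equal groups, power = Φ(d·√(n/2) − z_{α/2}).
d·√(n/2) = 0.46 × √(159/2) = 0.46 × 8.916 = 4.101.
z_β = 4.101 − 2.326 = 1.775.
Power = Φ(1.775) = 0.962.

power ≈ 0.96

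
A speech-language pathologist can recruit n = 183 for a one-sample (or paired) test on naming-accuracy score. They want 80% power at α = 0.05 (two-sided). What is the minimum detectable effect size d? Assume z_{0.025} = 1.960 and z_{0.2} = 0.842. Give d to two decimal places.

For a single sample (or paired design) of n = 183: d_min = (z_{α/2} + z_β)/√n.
z-sum = 1.960 + 0.842 = 2.802.
d_min = 2.802 / √183 = 2.802 / 13.528 = 0.207.

d_min ≈ 0.21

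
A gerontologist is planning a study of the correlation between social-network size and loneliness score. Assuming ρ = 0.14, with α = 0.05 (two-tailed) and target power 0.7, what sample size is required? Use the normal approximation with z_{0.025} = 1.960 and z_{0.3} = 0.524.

Fisher's z: C = ½·ln((1+r)/(1−r)) = ½·ln(1.3256) = 0.1409.
n = ((z_{α/2} + z_β)/C)² + 3.
(1.960 + 0.524) / 0.1409 = 2.484 / 0.1409 = 17.630.
n = 17.630² + 3 = 310.80 + 3 = 313.8.
Round up.

n = 314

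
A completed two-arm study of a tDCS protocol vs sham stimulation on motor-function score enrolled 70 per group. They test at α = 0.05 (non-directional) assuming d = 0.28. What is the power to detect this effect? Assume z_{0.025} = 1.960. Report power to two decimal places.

power ≈ 0.38

For two equal groups, power = Φ(d·√(n/2) − z_{α/2}).
d·√(n/2) = 0.28 × √(70/2) = 0.28 × 5.916 = 1.657.
z_β = 1.657 − 1.960 = -0.303.
Power = Φ(-0.303) = 0.381.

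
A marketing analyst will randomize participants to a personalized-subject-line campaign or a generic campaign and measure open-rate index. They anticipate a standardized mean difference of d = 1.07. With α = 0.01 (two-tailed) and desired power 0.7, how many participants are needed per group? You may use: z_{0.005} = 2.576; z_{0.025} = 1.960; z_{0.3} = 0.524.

n = 17 per group

For two independent groups with equal n: n = 2·((z_{α/2} + z_β) / d)².
z_{α/2} + z_β = 2.576 + 0.524 = 3.100.
n = 2 × (3.100 / 1.07)² = 2 × 2.897² = 2 × 8.39 = 16.8.
Round up to the next whole participant.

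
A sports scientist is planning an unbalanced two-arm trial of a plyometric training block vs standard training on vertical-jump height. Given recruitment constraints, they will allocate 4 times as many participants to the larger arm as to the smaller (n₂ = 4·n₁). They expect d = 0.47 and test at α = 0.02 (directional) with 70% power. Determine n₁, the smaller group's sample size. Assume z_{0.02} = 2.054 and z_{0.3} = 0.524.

With allocation ratio k = n₂/n₁ = 4, Var(x̄₁−x̄₂) = σ²(1/n₁ + 1/(k·n₁)) = σ²·(k+1)/(k·n₁).
So n₁ = (1 + 1/k)·((z_{α} + z_β)/d)² = 1.250 × (2.578/0.47)².
n₁ = 1.250 × 30.09 = 37.6.
Round up: n₁ = 38, giving n₂ = 4 × 38 = 152.

n₁ = 38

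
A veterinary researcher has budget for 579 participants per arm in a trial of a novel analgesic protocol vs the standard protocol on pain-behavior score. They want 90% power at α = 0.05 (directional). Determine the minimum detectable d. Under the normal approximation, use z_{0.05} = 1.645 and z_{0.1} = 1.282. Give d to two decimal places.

For two independent groups of n = 579 each: d_min = (z_{α} + z_β)·√(2/n).
z-sum = 1.645 + 1.282 = 2.927.
d_min = 2.927 × √(2/579) = 2.927 × 0.0588 = 0.172.

d_min ≈ 0.17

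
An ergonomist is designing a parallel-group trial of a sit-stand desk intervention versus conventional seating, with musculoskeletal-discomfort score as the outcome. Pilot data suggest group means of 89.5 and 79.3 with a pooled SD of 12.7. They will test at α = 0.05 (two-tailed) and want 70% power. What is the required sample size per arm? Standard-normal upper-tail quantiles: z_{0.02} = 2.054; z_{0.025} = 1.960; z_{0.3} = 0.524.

Cohen's d = |M₁ − M₂| / SD_pooled = |89.5 − 79.3| / 12.7 = 10.2 / 12.7 = 0.803.
For two independent groups with equal n: n = 2·((z_{α/2} + z_β) / d)².
z_{α/2} + z_β = 1.960 + 0.524 = 2.484.
n = 2 × (2.484 / 0.803)² = 2 × 3.093² = 2 × 9.57 = 19.1.
Round up to the next whole participant.

n = 20 per group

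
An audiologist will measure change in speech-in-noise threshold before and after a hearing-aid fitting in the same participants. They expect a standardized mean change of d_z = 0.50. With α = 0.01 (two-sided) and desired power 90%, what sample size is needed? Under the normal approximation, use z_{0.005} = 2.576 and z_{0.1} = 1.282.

n = 60 pairs

For a paired (one-sample on differences) test: n = ((z_{α/2} + z_β) / d)².
z_{α/2} + z_β = 2.576 + 1.282 = 3.858.
n = (3.858 / 0.50)² = 7.716² = 59.54.
Round up.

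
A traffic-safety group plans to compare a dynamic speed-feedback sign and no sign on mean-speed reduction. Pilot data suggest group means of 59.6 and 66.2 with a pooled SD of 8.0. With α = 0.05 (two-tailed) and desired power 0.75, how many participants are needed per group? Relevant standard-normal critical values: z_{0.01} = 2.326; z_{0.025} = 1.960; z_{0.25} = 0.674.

Cohen's d = |M₁ − M₂| / SD_pooled = |59.6 − 66.2| / 8.0 = 6.6 / 8.0 = 0.825.
For two independent groups with equal n: n = 2·((z_{α/2} + z_β) / d)².
z_{α/2} + z_β = 1.960 + 0.674 = 2.634.
n = 2 × (2.634 / 0.825)² = 2 × 3.193² = 2 × 10.19 = 20.4.
Round up to the next whole participant.

n = 21 per group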